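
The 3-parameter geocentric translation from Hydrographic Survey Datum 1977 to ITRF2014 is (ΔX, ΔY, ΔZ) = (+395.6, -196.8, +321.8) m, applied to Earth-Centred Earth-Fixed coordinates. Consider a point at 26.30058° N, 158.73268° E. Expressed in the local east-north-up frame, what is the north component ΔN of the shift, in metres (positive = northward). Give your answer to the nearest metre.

ΔN = 483 m

At φ = 26.30058°, λ = 158.73268°: sin φ = 0.443080, cos φ = 0.896482, sin λ = 0.362720, cos λ = -0.931898.
ΔN = −sin φ cos λ·ΔX − sin φ sin λ·ΔY + cos φ·ΔZ = −(0.443080)(-0.931898)(395.6) − (0.443080)(0.362720)(-196.8) + (0.896482)(321.8) = 483.46 m.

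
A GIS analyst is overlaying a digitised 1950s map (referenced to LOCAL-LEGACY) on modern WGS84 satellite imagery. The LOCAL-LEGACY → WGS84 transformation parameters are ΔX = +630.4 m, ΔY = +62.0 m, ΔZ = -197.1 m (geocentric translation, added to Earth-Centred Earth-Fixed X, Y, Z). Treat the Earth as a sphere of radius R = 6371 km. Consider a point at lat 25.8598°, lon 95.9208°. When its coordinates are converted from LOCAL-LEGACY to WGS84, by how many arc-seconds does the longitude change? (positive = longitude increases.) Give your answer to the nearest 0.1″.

Δλ = -22.8″

sin φ = 0.436171, cos φ = 0.899864, sin λ = 0.994665, cos λ = -0.103154.
East component: ΔE = −sin λ·ΔX + cos λ·ΔY = −(0.994665)(630.4) + (-0.103154)(62.0) = -633.43 m.
1° of latitude spans πR/180 = 111195 m; at latitude φ, 1° of longitude spans that × cos φ = 100060.3 m, so Δλ = -633.43 / 100060.3 × 3600 = -22.790″.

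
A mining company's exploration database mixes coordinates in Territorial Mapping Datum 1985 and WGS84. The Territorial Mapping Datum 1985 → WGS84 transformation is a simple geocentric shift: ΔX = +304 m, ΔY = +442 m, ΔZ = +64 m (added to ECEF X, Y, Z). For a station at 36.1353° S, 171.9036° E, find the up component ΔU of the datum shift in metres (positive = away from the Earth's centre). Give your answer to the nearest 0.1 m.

At φ = -36.1353°, λ = 171.9036°: sin φ = -0.589694, cos φ = 0.807627, sin λ = 0.140839, cos λ = -0.990033.
ΔU = cos φ cos λ·ΔX + cos φ sin λ·ΔY + sin φ·ΔZ = (0.807627)(-0.990033)(304) + (0.807627)(0.140839)(442) + (-0.589694)(64) = -230.54 m.

ΔU = -230.5 m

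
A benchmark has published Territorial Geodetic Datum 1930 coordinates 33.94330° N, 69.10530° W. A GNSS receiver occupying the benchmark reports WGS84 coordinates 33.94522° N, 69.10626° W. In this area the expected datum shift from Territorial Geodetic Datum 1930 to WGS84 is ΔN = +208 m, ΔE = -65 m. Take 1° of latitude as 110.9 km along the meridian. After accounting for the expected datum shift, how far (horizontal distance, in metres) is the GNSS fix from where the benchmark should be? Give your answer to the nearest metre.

24 m

Observed coordinate differences: Δφ = +0.00192°, Δλ = -0.00096°.
Converting to metres (1° lat = 110900 m, cos φ = 0.829591): observed ΔN = 212.9 m, observed ΔE = -88.3 m.
Subtracting the expected shift leaves a residual of 212.9 − (208) = 4.9 m north and -88.3 − (-65) = -23.3 m east.
Residual distance = √(4.9² + (-23.3)²) = 23.8 m.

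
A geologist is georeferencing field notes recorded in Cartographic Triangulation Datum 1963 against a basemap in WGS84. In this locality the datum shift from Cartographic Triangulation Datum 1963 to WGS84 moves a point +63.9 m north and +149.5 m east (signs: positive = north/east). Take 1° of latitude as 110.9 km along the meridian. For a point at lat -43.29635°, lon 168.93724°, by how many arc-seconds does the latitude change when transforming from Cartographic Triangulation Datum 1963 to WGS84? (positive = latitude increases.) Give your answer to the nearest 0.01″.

Δφ = 2.07″

1° of latitude = 110.9 km, so Δφ = 63.9 / 110900 = 0.0005762° = 2.074″.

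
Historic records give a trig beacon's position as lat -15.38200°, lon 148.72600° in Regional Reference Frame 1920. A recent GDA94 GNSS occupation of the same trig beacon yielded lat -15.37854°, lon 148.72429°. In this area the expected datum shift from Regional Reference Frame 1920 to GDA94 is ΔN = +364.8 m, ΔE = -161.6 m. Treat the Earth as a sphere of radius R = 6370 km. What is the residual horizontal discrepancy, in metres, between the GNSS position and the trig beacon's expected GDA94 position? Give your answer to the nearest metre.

29 m

Observed coordinate differences: Δφ = +0.00346°, Δλ = -0.00171°.
Converting to metres (1° lat = 111177 m, cos φ = 0.964179): observed ΔN = 384.7 m, observed ΔE = -183.3 m.
Subtracting the expected shift leaves a residual of 384.7 − (364.8) = 19.9 m north and -183.3 − (-161.6) = -21.7 m east.
Residual distance = √(19.9² + (-21.7)²) = 29.4 m.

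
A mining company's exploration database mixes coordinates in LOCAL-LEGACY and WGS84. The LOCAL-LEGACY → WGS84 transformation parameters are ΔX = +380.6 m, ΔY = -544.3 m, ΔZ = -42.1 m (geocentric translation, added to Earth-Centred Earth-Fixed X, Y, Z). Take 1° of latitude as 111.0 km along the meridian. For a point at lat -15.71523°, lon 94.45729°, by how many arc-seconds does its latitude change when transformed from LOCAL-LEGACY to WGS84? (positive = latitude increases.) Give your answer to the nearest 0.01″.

sin φ = -0.270856, cos φ = 0.962620, sin λ = 0.996976, cos λ = -0.077716.
North component: ΔN = −sin φ cos λ·ΔX − sin φ sin λ·ΔY + cos φ·ΔZ = −(-0.270856)(-0.077716)(380.6) − (-0.270856)(0.996976)(-544.3) + (0.962620)(-42.1) = -195.52 m.
1° of latitude spans 111000 m, so Δφ = -195.52 / 111000 × 3600 = -6.341″.

Δφ = -6.34″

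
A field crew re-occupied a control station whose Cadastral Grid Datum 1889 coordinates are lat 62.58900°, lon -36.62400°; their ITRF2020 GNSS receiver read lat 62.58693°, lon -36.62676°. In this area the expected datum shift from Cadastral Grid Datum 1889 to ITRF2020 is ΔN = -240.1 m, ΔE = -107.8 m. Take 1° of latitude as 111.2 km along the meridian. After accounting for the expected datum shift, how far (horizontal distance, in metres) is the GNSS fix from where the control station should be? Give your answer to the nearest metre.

35 m

Observed coordinate differences: Δφ = -0.00207°, Δλ = -0.00276°.
Converting to metres (1° lat = 111200 m, cos φ = 0.460370): observed ΔN = -230.2 m, observed ΔE = -141.3 m.
Subtracting the expected shift leaves a residual of -230.2 − (-240.1) = 9.9 m north and -141.3 − (-107.8) = -33.5 m east.
Residual distance = √(9.9² + (-33.5)²) = 34.9 m.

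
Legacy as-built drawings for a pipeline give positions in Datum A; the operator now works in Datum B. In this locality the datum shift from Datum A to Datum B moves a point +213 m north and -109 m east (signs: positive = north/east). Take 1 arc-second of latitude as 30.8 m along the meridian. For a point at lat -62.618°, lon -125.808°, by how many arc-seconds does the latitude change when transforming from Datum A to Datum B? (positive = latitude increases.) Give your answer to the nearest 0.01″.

1″ of latitude = 30.80 m, so Δφ = 213.0 / 30.80 = 6.916″.

Δφ = 6.92″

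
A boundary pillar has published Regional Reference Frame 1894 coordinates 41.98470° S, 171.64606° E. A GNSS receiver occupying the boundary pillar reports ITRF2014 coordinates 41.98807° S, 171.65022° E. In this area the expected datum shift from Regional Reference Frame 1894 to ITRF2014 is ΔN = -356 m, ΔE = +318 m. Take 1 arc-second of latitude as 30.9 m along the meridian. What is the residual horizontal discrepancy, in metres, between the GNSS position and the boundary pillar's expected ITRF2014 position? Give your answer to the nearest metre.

32 m

Observed coordinate differences: Δφ = -0.00337°, Δλ = +0.00416°.
Converting to metres (1° lat = 111240 m, cos φ = 0.743323): observed ΔN = -374.9 m, observed ΔE = 344.0 m.
Subtracting the expected shift leaves a residual of -374.9 − (-356) = -18.9 m north and 344.0 − (318) = 26.0 m east.
Residual distance = √((-18.9)² + 26.0²) = 32.1 m.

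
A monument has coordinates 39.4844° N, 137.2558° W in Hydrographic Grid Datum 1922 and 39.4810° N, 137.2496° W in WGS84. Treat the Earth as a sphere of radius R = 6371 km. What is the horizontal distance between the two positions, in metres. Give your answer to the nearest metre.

Δφ = 39.4810° − 39.4844° = -0.0034°; Δλ = -137.2496° − -137.2558° = +0.0062°.
1° along a meridian = πR/180 = 111195 m.
ΔN = Δφ × 111195 = -378.1 m; ΔE = Δλ × 111195 × cos(39.4844°) = +0.0062 × 111195 × 0.771798 = 532.1 m.
Distance = √(ΔE² + ΔN²) = √(532.1² + (-378.1)²) = 652.7 m.

653 m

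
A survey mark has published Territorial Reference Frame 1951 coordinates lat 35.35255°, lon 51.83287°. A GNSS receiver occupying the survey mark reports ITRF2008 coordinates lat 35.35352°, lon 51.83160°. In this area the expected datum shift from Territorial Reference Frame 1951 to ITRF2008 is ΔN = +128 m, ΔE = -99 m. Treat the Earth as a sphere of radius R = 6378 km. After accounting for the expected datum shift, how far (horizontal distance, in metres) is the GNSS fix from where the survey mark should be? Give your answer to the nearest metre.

Observed coordinate differences: Δφ = +0.00097°, Δλ = -0.00127°.
Converting to metres (1° lat = 111317 m, cos φ = 0.815607): observed ΔN = 108.0 m, observed ΔE = -115.3 m.
Subtracting the expected shift leaves a residual of 108.0 − (128) = -20.0 m north and -115.3 − (-99) = -16.3 m east.
Residual distance = √((-20.0)² + (-16.3)²) = 25.8 m.

26 m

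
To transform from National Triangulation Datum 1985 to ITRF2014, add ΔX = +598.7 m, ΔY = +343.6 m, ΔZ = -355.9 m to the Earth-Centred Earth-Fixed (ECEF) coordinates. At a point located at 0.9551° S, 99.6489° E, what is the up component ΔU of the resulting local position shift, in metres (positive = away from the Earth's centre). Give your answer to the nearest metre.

At φ = -0.9551°, λ = 99.6489°: sin φ = -0.016669, cos φ = 0.999861, sin λ = 0.985853, cos λ = -0.167610.
ΔU = cos φ cos λ·ΔX + cos φ sin λ·ΔY + sin φ·ΔZ = (0.999861)(-0.167610)(598.7) + (0.999861)(0.985853)(343.6) + (-0.016669)(-355.9) = 244.29 m.

ΔU = 244 m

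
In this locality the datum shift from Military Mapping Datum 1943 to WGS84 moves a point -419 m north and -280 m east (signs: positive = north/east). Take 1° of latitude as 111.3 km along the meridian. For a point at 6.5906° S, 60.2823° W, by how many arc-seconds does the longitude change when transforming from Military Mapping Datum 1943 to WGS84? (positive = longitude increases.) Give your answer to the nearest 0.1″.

At latitude -6.5906°, cos φ = 0.993392.
1° of longitude at this latitude = 111.3 × cos φ = 110.56 km, so Δλ = -280.0 / 110564.5 = -0.0025325° = -9.117″.

Δλ = -9.1″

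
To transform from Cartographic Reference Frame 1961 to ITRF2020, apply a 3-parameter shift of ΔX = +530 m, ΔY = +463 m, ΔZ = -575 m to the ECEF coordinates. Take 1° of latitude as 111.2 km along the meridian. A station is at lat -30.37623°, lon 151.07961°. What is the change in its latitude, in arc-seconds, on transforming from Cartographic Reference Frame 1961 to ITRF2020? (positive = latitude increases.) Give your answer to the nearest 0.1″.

Δφ = -20.0″

sin φ = -0.505676, cos φ = 0.862724, sin λ = 0.483594, cos λ = -0.875292.
North component: ΔN = −sin φ cos λ·ΔX − sin φ sin λ·ΔY + cos φ·ΔZ = −(-0.505676)(-0.875292)(530) − (-0.505676)(0.483594)(463) + (0.862724)(-575) = -617.43 m.
1° of latitude spans 111200 m, so Δφ = -617.43 / 111200 × 3600 = -19.989″.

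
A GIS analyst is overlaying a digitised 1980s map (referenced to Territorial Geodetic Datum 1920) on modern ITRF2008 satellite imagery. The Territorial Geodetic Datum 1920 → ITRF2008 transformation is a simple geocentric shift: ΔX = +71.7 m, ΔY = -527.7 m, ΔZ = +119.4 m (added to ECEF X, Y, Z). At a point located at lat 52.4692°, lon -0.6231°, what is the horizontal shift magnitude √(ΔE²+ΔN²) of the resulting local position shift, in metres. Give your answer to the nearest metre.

527 m

The local east axis at (φ, λ) is (−sin λ, cos λ, 0), so ΔE = −sin(-0.6231°)·71.7 + cos(-0.6231°)·(-527.7) = -526.89 m.
The local north axis is (−sin φ cos λ, −sin φ sin λ, cos φ), giving ΔN = -56.857 − 4.551 + 72.737 = 11.33 m.
Horizontal magnitude = √(ΔE² + ΔN²) = √((-526.89)² + 11.33²) = 527.01 m.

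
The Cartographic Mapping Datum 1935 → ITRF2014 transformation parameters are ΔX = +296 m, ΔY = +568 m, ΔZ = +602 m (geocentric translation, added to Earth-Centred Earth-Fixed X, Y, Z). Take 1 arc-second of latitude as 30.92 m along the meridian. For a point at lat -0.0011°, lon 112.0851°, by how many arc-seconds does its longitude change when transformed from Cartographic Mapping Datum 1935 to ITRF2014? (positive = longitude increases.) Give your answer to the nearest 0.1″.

sin φ = -0.000019, cos φ = 1.000000, sin λ = 0.926626, cos λ = -0.375983.
East component: ΔE = −sin λ·ΔX + cos λ·ΔY = −(0.926626)(296) + (-0.375983)(568) = -487.84 m.
1° of latitude spans 3600 × 30.92 = 111312 m; at latitude φ, 1° of longitude spans that × cos φ = 111312.0 m, so Δλ = -487.84 / 111312.0 × 3600 = -15.777″.

Δλ = -15.8″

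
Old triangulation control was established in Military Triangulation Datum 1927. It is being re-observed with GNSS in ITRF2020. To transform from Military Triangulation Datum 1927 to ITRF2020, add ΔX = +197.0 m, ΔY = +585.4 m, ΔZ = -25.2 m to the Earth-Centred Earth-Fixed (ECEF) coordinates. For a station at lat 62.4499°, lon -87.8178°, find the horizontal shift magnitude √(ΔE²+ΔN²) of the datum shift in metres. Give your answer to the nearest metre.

546 m

At φ = 62.4499°, λ = -87.8178°: sin φ = 0.886607, cos φ = 0.462524, sin λ = -0.999275, cos λ = 0.038077.
ΔE = −sin λ·ΔX + cos λ·ΔY = −(-0.999275)·(197.0) + (0.038077)·(585.4) = 219.15 m.
ΔN = −sin φ cos λ·ΔX − sin φ sin λ·ΔY + cos φ·ΔZ = −(0.886607)(0.038077)(197.0) − (0.886607)(-0.999275)(585.4) + (0.462524)(-25.2) = 500.34 m.
Horizontal magnitude = √(ΔE² + ΔN²) = √(219.15² + 500.34²) = 546.23 m.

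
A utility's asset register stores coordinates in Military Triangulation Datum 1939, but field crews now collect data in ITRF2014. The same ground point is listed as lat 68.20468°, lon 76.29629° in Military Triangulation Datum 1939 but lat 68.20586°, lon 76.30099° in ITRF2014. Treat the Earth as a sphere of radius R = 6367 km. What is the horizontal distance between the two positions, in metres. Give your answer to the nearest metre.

234 m

Δφ = 68.20586° − 68.20468° = +0.00118°; Δλ = 76.30099° − 76.29629° = +0.00470°.
1° along a meridian = πR/180 = 111125 m.
ΔN = Δφ × 111125 = 131.1 m; ΔE = Δλ × 111125 × cos(68.20468°) = +0.00470 × 111125 × 0.371292 = 193.9 m.
Distance = √(ΔE² + ΔN²) = √(193.9² + 131.1²) = 234.1 m.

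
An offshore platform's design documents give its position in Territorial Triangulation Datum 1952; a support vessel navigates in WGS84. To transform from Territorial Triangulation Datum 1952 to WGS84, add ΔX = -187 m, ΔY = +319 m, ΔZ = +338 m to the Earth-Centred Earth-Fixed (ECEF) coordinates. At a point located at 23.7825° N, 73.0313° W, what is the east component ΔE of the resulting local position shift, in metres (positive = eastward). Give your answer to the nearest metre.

At φ = 23.7825°, λ = -73.0313°: sin φ = 0.403266, cos φ = 0.915083, sin λ = -0.956464, cos λ = 0.291849.
ΔE = −sin λ·ΔX + cos λ·ΔY = −(-0.956464)·(-187) + (0.291849)·(319) = -85.76 m.

ΔE = -86 m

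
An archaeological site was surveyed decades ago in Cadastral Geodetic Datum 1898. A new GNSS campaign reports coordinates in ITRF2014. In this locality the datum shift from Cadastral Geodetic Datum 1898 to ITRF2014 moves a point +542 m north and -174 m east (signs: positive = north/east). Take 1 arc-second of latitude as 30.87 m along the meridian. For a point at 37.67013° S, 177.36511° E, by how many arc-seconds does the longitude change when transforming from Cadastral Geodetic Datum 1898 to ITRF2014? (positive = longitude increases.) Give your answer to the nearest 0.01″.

Δλ = -7.12″

At latitude -37.67013°, cos φ = 0.791542.
1″ of longitude at this latitude = 30.87 × cos φ = 24.4349 m, so Δλ = -174.0 / 24.4349 = -7.121″.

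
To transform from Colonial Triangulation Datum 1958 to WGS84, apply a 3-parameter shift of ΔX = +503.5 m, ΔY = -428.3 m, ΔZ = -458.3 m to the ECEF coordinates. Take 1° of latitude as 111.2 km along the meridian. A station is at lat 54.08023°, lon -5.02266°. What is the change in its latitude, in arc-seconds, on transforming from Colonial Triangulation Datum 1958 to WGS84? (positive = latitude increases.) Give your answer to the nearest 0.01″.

sin φ = 0.809839, cos φ = 0.586652, sin λ = -0.087550, cos λ = 0.996160.
North component: ΔN = −sin φ cos λ·ΔX − sin φ sin λ·ΔY + cos φ·ΔZ = −(0.809839)(0.996160)(503.5) − (0.809839)(-0.087550)(-428.3) + (0.586652)(-458.3) = -705.42 m.
1° of latitude spans 111200 m, so Δφ = -705.42 / 111200 × 3600 = -22.837″.

Δφ = -22.84″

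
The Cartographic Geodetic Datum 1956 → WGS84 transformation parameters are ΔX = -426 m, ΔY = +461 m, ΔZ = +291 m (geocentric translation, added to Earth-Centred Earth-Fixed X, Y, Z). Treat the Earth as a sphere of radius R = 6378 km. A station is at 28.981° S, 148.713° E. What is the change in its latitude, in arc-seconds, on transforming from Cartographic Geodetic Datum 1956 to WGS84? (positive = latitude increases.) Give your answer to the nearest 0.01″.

sin φ = -0.484520, cos φ = 0.874780, sin λ = 0.519325, cos λ = -0.854577.
North component: ΔN = −sin φ cos λ·ΔX − sin φ sin λ·ΔY + cos φ·ΔZ = −(-0.484520)(-0.854577)(-426) − (-0.484520)(0.519325)(461) + (0.874780)(291) = 546.95 m.
1° of latitude spans πR/180 = 111317 m, so Δφ = 546.95 / 111317 × 3600 = 17.688″.

Δφ = 17.69″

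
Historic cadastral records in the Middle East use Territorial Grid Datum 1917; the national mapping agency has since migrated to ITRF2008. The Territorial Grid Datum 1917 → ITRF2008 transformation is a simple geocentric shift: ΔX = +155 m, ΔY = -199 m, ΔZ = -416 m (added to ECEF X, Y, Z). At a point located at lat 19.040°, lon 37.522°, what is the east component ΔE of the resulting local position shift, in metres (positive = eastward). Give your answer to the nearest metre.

ΔE = -252 m

At φ = 19.040°, λ = 37.522°: sin φ = 0.326228, cos φ = 0.945291, sin λ = 0.609066, cos λ = 0.793120.
ΔE = −sin λ·ΔX + cos λ·ΔY = −(0.609066)·(155) + (0.793120)·(-199) = -252.24 m.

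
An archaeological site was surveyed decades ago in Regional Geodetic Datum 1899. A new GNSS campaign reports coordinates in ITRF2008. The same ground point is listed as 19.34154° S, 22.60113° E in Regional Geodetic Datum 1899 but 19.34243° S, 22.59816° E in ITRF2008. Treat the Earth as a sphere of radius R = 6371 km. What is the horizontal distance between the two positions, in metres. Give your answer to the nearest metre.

Δφ = -19.34243° − -19.34154° = -0.00089°; Δλ = 22.59816° − 22.60113° = -0.00297°.
1° along a meridian = πR/180 = 111195 m.
ΔN = Δφ × 111195 = -99.0 m; ΔE = Δλ × 111195 × cos(-19.34154°) = -0.00297 × 111195 × 0.943561 = -311.6 m.
Distance = √(ΔE² + ΔN²) = √((-311.6)² + (-99.0)²) = 326.9 m.

327 m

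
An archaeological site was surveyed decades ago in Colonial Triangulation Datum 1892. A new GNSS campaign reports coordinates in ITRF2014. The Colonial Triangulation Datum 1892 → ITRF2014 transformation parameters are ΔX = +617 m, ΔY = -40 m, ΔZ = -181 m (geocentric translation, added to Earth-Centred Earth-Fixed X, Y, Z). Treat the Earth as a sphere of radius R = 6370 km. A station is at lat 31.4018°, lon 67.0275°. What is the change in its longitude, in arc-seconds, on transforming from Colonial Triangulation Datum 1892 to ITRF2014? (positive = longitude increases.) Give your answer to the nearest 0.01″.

sin φ = 0.521036, cos φ = 0.853534, sin λ = 0.920692, cos λ = 0.390289.
East component: ΔE = −sin λ·ΔX + cos λ·ΔY = −(0.920692)(617) + (0.390289)(-40) = -583.68 m.
1° of latitude spans πR/180 = 111177 m; at latitude φ, 1° of longitude spans that × cos φ = 94893.8 m, so Δλ = -583.68 / 94893.8 × 3600 = -22.143″.

Δλ = -22.14″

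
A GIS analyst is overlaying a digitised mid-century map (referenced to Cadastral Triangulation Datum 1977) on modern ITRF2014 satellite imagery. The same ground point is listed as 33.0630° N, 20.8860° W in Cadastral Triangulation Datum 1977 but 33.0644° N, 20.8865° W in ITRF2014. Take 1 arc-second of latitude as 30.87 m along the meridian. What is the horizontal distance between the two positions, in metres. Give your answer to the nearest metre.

Δφ = 33.0644° − 33.0630° = +0.0014°; Δλ = -20.8865° − -20.8860° = -0.0005°.
1° of latitude = 3600 × 30.87 = 111132 m.
ΔN = Δφ × 111132 = 155.6 m; ΔE = Δλ × 111132 × cos(33.0630°) = -0.0005 × 111132 × 0.838071 = -46.6 m.
Distance = √(ΔE² + ΔN²) = √((-46.6)² + 155.6²) = 162.4 m.

162 m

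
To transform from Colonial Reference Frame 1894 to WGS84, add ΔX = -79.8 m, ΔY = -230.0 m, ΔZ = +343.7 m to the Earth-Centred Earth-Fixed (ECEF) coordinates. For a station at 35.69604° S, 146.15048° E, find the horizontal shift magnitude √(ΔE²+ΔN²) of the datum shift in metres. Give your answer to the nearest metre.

338 m

At φ = -35.69604°, λ = 146.15048°: sin φ = -0.583485, cos φ = 0.812124, sin λ = 0.557014, cos λ = -0.830503.
ΔE = −sin λ·ΔX + cos λ·ΔY = −(0.557014)·(-79.8) + (-0.830503)·(-230.0) = 235.47 m.
ΔN = −sin φ cos λ·ΔX − sin φ sin λ·ΔY + cos φ·ΔZ = −(-0.583485)(-0.830503)(-79.8) − (-0.583485)(0.557014)(-230.0) + (0.812124)(343.7) = 243.04 m.
Horizontal magnitude = √(ΔE² + ΔN²) = √(235.47² + 243.04²) = 338.40 m.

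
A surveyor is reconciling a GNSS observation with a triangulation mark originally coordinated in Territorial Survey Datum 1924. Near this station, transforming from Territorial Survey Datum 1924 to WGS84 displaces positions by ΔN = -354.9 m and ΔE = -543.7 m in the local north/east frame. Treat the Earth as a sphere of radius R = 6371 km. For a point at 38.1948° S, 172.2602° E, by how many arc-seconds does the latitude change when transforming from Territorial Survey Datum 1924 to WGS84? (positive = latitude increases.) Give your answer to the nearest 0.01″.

On a sphere of radius R, 1 rad of latitude = R, so Δφ = ΔN / R = -354.9 / 6371000 = -5.5706e-05 rad = -11.490″.

Δφ = -11.49″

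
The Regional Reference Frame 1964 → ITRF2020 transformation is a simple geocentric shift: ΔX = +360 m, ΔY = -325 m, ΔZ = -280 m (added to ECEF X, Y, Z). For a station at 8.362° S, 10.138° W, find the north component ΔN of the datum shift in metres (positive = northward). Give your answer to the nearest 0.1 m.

ΔN = -217.2 m

At φ = -8.362°, λ = -10.138°: sin φ = -0.145427, cos φ = 0.989369, sin λ = -0.176020, cos λ = 0.984387.
ΔN = −sin φ cos λ·ΔX − sin φ sin λ·ΔY + cos φ·ΔZ = −(-0.145427)(0.984387)(360) − (-0.145427)(-0.176020)(-325) + (0.989369)(-280) = -217.17 m.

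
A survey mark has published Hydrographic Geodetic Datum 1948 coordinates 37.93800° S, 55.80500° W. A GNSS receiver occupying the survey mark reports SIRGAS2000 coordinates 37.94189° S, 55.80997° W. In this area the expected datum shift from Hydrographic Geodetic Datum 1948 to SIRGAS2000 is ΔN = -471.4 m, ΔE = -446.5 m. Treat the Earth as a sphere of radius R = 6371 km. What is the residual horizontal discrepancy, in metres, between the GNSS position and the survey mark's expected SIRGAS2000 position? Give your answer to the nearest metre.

40 m

Observed coordinate differences: Δφ = -0.00389°, Δλ = -0.00497°.
Converting to metres (1° lat = 111195 m, cos φ = 0.788677): observed ΔN = -432.5 m, observed ΔE = -435.9 m.
Subtracting the expected shift leaves a residual of -432.5 − (-471.4) = 38.9 m north and -435.9 − (-446.5) = 10.6 m east.
Residual distance = √(38.9² + 10.6²) = 40.3 m.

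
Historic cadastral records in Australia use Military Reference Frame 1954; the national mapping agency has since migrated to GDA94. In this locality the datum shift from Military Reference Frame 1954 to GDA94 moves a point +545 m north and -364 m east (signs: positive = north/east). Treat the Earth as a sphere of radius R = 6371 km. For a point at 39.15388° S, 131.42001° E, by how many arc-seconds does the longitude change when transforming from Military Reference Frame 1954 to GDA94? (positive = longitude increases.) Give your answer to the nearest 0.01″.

Δλ = -15.20″

At latitude -39.15388°, cos φ = 0.775453.
One radian of longitude at latitude φ spans R cos φ, so Δλ = ΔE / (R cos φ) = -364.0 / (6371000 × 0.775453) = -7.3678e-05 rad = -15.197″.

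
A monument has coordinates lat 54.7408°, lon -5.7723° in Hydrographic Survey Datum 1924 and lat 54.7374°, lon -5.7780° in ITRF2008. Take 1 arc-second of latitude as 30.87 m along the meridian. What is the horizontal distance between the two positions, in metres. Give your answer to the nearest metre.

526 m

Δφ = 54.7374° − 54.7408° = -0.0034°; Δλ = -5.7780° − -5.7723° = -0.0057°.
1° of latitude = 3600 × 30.87 = 111132 m.
ΔN = Δφ × 111132 = -377.8 m; ΔE = Δλ × 111132 × cos(54.7408°) = -0.0057 × 111132 × 0.577276 = -365.7 m.
Distance = √(ΔE² + ΔN²) = √((-365.7)² + (-377.8)²) = 525.8 m.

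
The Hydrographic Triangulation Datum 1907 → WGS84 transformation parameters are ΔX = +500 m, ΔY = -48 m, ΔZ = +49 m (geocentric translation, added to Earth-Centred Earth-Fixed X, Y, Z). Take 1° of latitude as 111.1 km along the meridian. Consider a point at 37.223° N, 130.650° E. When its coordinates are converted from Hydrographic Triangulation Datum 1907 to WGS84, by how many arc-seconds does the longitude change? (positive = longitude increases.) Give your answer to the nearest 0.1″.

Δλ = -14.2″

sin φ = 0.604919, cos φ = 0.796287, sin λ = 0.758703, cos λ = -0.651437.
East component: ΔE = −sin λ·ΔX + cos λ·ΔY = −(0.758703)(500) + (-0.651437)(-48) = -348.08 m.
1° of latitude spans 111100 m; at latitude φ, 1° of longitude spans that × cos φ = 88467.5 m, so Δλ = -348.08 / 88467.5 × 3600 = -14.164″.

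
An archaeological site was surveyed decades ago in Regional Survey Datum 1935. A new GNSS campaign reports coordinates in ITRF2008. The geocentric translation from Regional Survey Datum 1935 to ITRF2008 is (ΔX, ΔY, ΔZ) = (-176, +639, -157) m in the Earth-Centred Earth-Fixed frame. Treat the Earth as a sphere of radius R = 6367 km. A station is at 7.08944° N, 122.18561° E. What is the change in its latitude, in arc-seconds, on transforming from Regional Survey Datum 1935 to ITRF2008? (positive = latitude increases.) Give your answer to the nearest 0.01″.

sin φ = 0.123419, cos φ = 0.992355, sin λ = 0.846327, cos λ = -0.532664.
North component: ΔN = −sin φ cos λ·ΔX − sin φ sin λ·ΔY + cos φ·ΔZ = −(0.123419)(-0.532664)(-176) − (0.123419)(0.846327)(639) + (0.992355)(-157) = -234.12 m.
1° of latitude spans πR/180 = 111125 m, so Δφ = -234.12 / 111125 × 3600 = -7.584″.

Δφ = -7.58″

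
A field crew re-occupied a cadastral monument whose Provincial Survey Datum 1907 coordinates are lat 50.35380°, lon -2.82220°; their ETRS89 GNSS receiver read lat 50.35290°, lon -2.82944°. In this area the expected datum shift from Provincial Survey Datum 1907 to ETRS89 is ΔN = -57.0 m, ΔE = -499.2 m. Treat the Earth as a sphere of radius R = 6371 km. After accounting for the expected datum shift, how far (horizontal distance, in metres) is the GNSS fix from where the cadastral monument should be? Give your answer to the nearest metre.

Observed coordinate differences: Δφ = -0.00090°, Δλ = -0.00724°.
Converting to metres (1° lat = 111195 m, cos φ = 0.638045): observed ΔN = -100.1 m, observed ΔE = -513.7 m.
Subtracting the expected shift leaves a residual of -100.1 − (-57.0) = -43.1 m north and -513.7 − (-499.2) = -14.5 m east.
Residual distance = √((-43.1)² + (-14.5)²) = 45.4 m.

45 m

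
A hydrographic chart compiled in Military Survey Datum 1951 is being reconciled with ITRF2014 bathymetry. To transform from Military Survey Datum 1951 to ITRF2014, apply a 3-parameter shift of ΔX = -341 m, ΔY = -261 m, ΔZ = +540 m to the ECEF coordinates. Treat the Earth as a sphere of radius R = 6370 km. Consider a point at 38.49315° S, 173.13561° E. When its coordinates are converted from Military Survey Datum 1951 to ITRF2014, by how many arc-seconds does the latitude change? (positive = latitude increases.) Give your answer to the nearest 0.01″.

Δφ = 19.88″

sin φ = -0.622421, cos φ = 0.782683, sin λ = 0.119520, cos λ = -0.992832.
North component: ΔN = −sin φ cos λ·ΔX − sin φ sin λ·ΔY + cos φ·ΔZ = −(-0.622421)(-0.992832)(-341) − (-0.622421)(0.119520)(-261) + (0.782683)(540) = 613.96 m.
1° of latitude spans πR/180 = 111177 m, so Δφ = 613.96 / 111177 × 3600 = 19.880″.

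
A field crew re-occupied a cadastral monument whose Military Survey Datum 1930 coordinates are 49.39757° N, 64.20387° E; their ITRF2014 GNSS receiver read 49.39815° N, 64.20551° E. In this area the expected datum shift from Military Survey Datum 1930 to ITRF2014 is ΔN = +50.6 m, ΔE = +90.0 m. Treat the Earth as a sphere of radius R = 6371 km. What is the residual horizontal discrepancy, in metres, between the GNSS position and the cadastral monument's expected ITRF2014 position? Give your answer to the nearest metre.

Observed coordinate differences: Δφ = +0.00058°, Δλ = +0.00164°.
Converting to metres (1° lat = 111195 m, cos φ = 0.650806): observed ΔN = 64.5 m, observed ΔE = 118.7 m.
Subtracting the expected shift leaves a residual of 64.5 − (50.6) = 13.9 m north and 118.7 − (90.0) = 28.7 m east.
Residual distance = √(13.9² + 28.7²) = 31.9 m.

32 m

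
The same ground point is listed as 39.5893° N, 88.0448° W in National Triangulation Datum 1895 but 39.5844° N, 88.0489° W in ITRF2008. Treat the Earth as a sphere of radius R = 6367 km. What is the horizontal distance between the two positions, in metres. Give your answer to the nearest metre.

648 m

Δφ = 39.5844° − 39.5893° = -0.0049°; Δλ = -88.0489° − -88.0448° = -0.0041°.
1° along a meridian = πR/180 = 111125 m.
ΔN = Δφ × 111125 = -544.5 m; ΔE = Δλ × 111125 × cos(39.5893°) = -0.0041 × 111125 × 0.770632 = -351.1 m.
Distance = √(ΔE² + ΔN²) = √((-351.1)² + (-544.5)²) = 647.9 m.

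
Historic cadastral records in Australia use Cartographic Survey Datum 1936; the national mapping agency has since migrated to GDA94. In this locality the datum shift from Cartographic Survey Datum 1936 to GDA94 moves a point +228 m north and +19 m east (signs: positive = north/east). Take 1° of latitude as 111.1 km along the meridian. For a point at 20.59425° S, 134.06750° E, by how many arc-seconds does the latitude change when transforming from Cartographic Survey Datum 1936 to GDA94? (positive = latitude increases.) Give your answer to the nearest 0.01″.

Δφ = 7.39″

1° of latitude = 111.1 km, so Δφ = 228.0 / 111100 = 0.0020522° = 7.388″.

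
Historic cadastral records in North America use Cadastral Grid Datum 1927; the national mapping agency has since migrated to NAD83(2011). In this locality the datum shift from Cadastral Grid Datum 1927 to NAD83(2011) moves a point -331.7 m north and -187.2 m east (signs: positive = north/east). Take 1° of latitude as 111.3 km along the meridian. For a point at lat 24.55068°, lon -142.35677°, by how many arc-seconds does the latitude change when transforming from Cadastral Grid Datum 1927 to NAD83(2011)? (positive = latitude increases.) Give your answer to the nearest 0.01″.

1° of latitude = 111.3 km, so Δφ = -331.7 / 111300 = -0.0029802° = -10.729″.

Δφ = -10.73″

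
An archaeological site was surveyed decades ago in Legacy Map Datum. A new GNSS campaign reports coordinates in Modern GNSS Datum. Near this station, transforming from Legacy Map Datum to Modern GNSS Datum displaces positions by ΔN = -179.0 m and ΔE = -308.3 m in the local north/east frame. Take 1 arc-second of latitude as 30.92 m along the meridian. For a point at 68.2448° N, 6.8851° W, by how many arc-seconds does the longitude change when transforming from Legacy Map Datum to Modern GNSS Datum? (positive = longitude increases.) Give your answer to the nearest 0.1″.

At latitude 68.2448°, cos φ = 0.370642.
1″ of longitude at this latitude = 30.92 × cos φ = 11.4602 m, so Δλ = -308.3 / 11.4602 = -26.902″.

Δλ = -26.9″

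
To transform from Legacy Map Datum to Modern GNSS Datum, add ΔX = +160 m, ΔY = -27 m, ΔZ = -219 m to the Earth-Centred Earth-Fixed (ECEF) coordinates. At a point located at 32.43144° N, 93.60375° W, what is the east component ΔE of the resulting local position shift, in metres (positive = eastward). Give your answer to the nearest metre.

The local east axis at (φ, λ) is (−sin λ, cos λ, 0), so ΔE = −sin(-93.60375°)·160 + cos(-93.60375°)·(-27) = 161.38 m.

ΔE = 161 m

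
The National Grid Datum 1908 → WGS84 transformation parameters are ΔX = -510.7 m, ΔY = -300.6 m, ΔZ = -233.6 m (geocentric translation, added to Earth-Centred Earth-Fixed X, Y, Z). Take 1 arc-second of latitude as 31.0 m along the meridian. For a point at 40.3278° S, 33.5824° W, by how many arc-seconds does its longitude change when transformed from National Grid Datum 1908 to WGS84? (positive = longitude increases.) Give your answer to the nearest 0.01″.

Δλ = -22.55″

sin φ = -0.647160, cos φ = 0.762354, sin λ = -0.553136, cos λ = 0.833091.
East component: ΔE = −sin λ·ΔX + cos λ·ΔY = −(-0.553136)(-510.7) + (0.833091)(-300.6) = -532.91 m.
1° of latitude spans 3600 × 31.00 = 111600 m; at latitude φ, 1° of longitude spans that × cos φ = 85078.8 m, so Δλ = -532.91 / 85078.8 × 3600 = -22.550″.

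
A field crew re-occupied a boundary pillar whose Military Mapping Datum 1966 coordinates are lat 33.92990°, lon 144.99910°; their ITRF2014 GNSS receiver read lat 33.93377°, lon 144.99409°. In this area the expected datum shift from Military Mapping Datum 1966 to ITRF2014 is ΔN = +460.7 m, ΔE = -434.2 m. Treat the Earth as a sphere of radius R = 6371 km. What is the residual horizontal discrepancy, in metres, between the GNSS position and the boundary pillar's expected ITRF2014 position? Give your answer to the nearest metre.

41 m

Observed coordinate differences: Δφ = +0.00387°, Δλ = -0.00501°.
Converting to metres (1° lat = 111195 m, cos φ = 0.829721): observed ΔN = 430.3 m, observed ΔE = -462.2 m.
Subtracting the expected shift leaves a residual of 430.3 − (460.7) = -30.4 m north and -462.2 − (-434.2) = -28.0 m east.
Residual distance = √((-30.4)² + (-28.0)²) = 41.3 m.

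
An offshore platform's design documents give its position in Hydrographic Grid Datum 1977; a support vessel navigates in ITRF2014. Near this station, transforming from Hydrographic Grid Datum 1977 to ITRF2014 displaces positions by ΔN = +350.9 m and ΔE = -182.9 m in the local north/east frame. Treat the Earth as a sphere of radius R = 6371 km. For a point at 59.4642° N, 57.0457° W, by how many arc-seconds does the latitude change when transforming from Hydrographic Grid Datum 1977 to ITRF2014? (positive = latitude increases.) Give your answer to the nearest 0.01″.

Δφ = 11.36″

On a sphere of radius R, 1 rad of latitude = R, so Δφ = ΔN / R = 350.9 / 6371000 = 5.5078e-05 rad = 11.361″.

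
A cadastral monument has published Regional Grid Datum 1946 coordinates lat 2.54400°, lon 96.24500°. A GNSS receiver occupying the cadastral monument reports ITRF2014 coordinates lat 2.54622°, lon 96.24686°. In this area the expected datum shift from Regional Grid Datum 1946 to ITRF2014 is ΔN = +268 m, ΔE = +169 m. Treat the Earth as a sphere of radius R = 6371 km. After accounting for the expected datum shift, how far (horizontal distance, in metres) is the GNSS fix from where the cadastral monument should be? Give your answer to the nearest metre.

Observed coordinate differences: Δφ = +0.00222°, Δλ = +0.00186°.
Converting to metres (1° lat = 111195 m, cos φ = 0.999014): observed ΔN = 246.9 m, observed ΔE = 206.6 m.
Subtracting the expected shift leaves a residual of 246.9 − (268) = -21.1 m north and 206.6 − (169) = 37.6 m east.
Residual distance = √((-21.1)² + 37.6²) = 43.2 m.

43 m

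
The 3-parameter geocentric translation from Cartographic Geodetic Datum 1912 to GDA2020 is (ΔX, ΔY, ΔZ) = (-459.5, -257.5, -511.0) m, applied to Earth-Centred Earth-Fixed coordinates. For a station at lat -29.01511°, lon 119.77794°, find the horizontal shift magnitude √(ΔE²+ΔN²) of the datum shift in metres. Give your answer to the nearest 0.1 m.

689.3 m

At φ = -29.01511°, λ = 119.77794°: sin φ = -0.485040, cos φ = 0.874492, sin λ = 0.867957, cos λ = -0.496640.
ΔE = −sin λ·ΔX + cos λ·ΔY = −(0.867957)·(-459.5) + (-0.496640)·(-257.5) = 526.71 m.
ΔN = −sin φ cos λ·ΔX − sin φ sin λ·ΔY + cos φ·ΔZ = −(-0.485040)(-0.496640)(-459.5) − (-0.485040)(0.867957)(-257.5) + (0.874492)(-511.0) = -444.58 m.
Horizontal magnitude = √(ΔE² + ΔN²) = √(526.71² + (-444.58)²) = 689.26 m.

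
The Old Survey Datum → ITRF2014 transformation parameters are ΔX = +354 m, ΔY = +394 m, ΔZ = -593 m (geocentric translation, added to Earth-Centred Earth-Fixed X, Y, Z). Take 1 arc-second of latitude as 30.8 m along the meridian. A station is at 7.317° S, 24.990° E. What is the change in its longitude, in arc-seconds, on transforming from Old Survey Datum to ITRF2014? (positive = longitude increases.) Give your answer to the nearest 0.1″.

sin φ = -0.127359, cos φ = 0.991857, sin λ = 0.422460, cos λ = 0.906382.
East component: ΔE = −sin λ·ΔX + cos λ·ΔY = −(0.422460)(354) + (0.906382)(394) = 207.56 m.
1° of latitude spans 3600 × 30.80 = 110880 m; at latitude φ, 1° of longitude spans that × cos φ = 109977.1 m, so Δλ = 207.56 / 109977.1 × 3600 = 6.794″.

Δλ = 6.8″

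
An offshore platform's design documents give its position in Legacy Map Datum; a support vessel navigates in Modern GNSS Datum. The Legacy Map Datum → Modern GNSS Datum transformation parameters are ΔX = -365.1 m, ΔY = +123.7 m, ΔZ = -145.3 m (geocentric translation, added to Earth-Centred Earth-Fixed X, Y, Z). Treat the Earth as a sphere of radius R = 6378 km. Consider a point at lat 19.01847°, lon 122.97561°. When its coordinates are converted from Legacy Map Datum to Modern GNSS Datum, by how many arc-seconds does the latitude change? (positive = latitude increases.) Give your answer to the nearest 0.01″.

sin φ = 0.325873, cos φ = 0.945414, sin λ = 0.838902, cos λ = -0.544282.
North component: ΔN = −sin φ cos λ·ΔX − sin φ sin λ·ΔY + cos φ·ΔZ = −(0.325873)(-0.544282)(-365.1) − (0.325873)(0.838902)(123.7) + (0.945414)(-145.3) = -235.94 m.
1° of latitude spans πR/180 = 111317 m, so Δφ = -235.94 / 111317 × 3600 = -7.630″.

Δφ = -7.63″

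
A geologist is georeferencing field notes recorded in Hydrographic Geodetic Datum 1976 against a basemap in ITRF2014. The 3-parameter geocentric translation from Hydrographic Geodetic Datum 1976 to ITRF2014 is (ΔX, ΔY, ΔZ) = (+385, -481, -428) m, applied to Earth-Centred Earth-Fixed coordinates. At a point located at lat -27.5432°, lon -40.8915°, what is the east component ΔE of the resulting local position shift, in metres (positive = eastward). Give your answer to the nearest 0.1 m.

The local east axis at (φ, λ) is (−sin λ, cos λ, 0), so ΔE = −sin(-40.8915°)·385 + cos(-40.8915°)·(-481) = -111.58 m.

ΔE = -111.6 m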